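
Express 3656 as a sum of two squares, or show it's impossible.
34² + 50² (a=34, b=50)

Factorization: 3656 = 2^3 × 457
By Fermat: n is sum of two squares iff every prime p ≡ 3 (mod 4) appears to even power.
All primes ≡ 3 (mod 4) appear to even power.
Search a = 0, 1, 2, … for 3656 - a² a perfect square: first hit at a = 34: 3656 - 1156 = 2500 = 50².
3656 = 34² + 50² = 1156 + 2500 ✓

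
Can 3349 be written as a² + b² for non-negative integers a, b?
10² + 57² (a=10, b=57)

Factorization: 3349 = 17 × 197
By Fermat: n is sum of two squares iff every prime p ≡ 3 (mod 4) appears to even power.
All primes ≡ 3 (mod 4) appear to even power.
Search a = 0, 1, 2, … for 3349 - a² a perfect square: first hit at a = 10: 3349 - 100 = 3249 = 57².
3349 = 10² + 57² = 100 + 3249 ✓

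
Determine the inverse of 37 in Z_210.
193

gcd(37, 210) = 1, so the inverse exists.
Extended Euclidean algorithm on (210, 37):
210 = 5 × 37 + 25  ⟹  25 = (1)·210 + (-5)·37
37 = 1 × 25 + 12  ⟹  12 = (-1)·210 + (6)·37
25 = 2 × 12 + 1  ⟹  1 = (3)·210 + (-17)·37
So (-17)·37 ≡ 1 (mod 210), i.e. 37^(-1) ≡ -17 ≡ 193 (mod 210).
Check: 37 × 193 = 7141 ≡ 1 (mod 210)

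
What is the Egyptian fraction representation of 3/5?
1/2 + 1/10

Greedy algorithm:
3/5: ceiling(5/3) = 2, use 1/2
1/10: ceiling(10/1) = 10, use 1/10
Result: 3/5 = 1/2 + 1/10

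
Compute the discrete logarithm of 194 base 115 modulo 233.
135

Baby-step giant-step with step n = ⌈√233⌉ = 16.
Baby steps 115^j mod 233 (j:value) for j=0..15: 0:1, 1:115, 2:177, 3:84, 4:107, 5:189, 6:66, 7:134, 8:32, 9:185, 10:72, 11:125, 12:162, 13:223, 14:15, 15:94.
Giant-step multiplier: 115^(-16) ≡ 115^(232-16) = 115^216 ≡ 38 (mod 233).
Giant steps γ_i = 194·38^i mod 233: γ_0=194, γ_1=149, γ_2=70, γ_3=97, γ_4=191, γ_5=35, γ_6=165, γ_7=212, γ_8=134 (in table at j=7).
x = i·n + j = 8·16 + 7 = 135.
Check: 115^135 ≡ 194 (mod 233).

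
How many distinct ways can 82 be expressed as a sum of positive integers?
20506255

p(n) counts ways to write n as a sum of positive integers (order ignored).
Euler's pentagonal recurrence: p(k) = p(k-1) + p(k-2) - p(k-5) - p(k-7) + p(k-12) + p(k-15) - ... (offsets j(3j∓1)/2, signs ++--, p(0)=1, p(<0)=0).
DP table for k = 0..81: p(0)=1, p(1)=1, p(2)=2, p(3)=3, p(4)=5, p(5)=7, p(6)=11, p(7)=15, p(8)=22, p(9)=30, p(10)=42, p(11)=56, p(12)=77, p(13)=101, p(14)=135, p(15)=176, p(16)=231, p(17)=297, p(18)=385, p(19)=490, p(20)=627, p(21)=792, p(22)=1002, p(23)=1255, p(24)=1575, p(25)=1958, p(26)=2436, p(27)=3010, p(28)=3718, p(29)=4565, p(30)=5604, p(31)=6842, p(32)=8349, p(33)=10143, p(34)=12310, p(35)=14883, p(36)=17977, p(37)=21637, p(38)=26015, p(39)=31185, p(40)=37338, p(41)=44583, p(42)=53174, p(43)=63261, p(44)=75175, p(45)=89134, p(46)=105558, p(47)=124754, p(48)=147273, p(49)=173525, p(50)=204226, p(51)=239943, p(52)=281589, p(53)=329931, p(54)=386155, p(55)=451276, p(56)=526823, p(57)=614154, p(58)=715220, p(59)=831820, p(60)=966467, p(61)=1121505, p(62)=1300156, p(63)=1505499, p(64)=1741630, p(65)=2012558, p(66)=2323520, p(67)=2679689, p(68)=3087735, p(69)=3554345, p(70)=4087968, p(71)=4697205, p(72)=5392783, p(73)=6185689, p(74)=7089500, p(75)=8118264, p(76)=9289091, p(77)=10619863, p(78)=12132164, p(79)=13848650, p(80)=15796476, p(81)=18004327.
Final step: p(82) = p(81) + p(80) - p(77) - p(75) + p(70) + p(67) - p(60) - p(56) + p(47) + p(42) - p(31) - p(25) + p(12) + p(5)
= 18004327 + 15796476 - 10619863 - 8118264 + 4087968 + 2679689 - 966467 - 526823 + 124754 + 53174 - 6842 - 1958 + 77 + 7
= 20506255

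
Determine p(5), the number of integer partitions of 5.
7

p(n) counts ways to write n as a sum of positive integers (order ignored).
Examples: 5; 4 + 1; 3 + 2; 3 + 1 + 1; 2 + 2 + 1; ... (7 total)
p(5) = 7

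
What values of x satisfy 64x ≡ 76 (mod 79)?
x ≡ 16 (mod 79)

gcd(64, 79) = 1, which divides 76, so solutions exist.
Find 64^(-1) mod 79 by the extended Euclidean algorithm:
79 = 1 × 64 + 15  ⟹  15 = (1)·79 + (-1)·64
64 = 4 × 15 + 4  ⟹  4 = (-4)·79 + (5)·64
15 = 3 × 4 + 3  ⟹  3 = (13)·79 + (-16)·64
4 = 1 × 3 + 1  ⟹  1 = (-17)·79 + (21)·64
So (21)·64 ≡ 1 (mod 79), i.e. 64^(-1) ≡ 21 (mod 79).
x ≡ 21 × 76 = 1596 ≡ 16 (mod 79).
Check: 64 × 16 = 1024 ≡ 76 (mod 79).
Unique solution: x ≡ 16 (mod 79)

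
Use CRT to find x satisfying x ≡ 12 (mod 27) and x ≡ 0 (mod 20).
120

Using Chinese Remainder Theorem:
M = 27 × 20 = 540
M1 = 20, M2 = 27
y1 = 20^(-1) mod 27 = 23
y2 = 27^(-1) mod 20 = 3
x = (12×20×23 + 0×27×3) mod 540 = 120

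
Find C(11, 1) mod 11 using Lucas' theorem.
0

Using Lucas' theorem:
Write n=11 and k=1 in base 11:
n in base 11: [1, 0]
k in base 11: [0, 1]
C(11,1) mod 11 = ∏ C(n_i, k_i) mod 11
Digit binomials (mod 11): C(1,0) = 1; C(0,1) = 0 (k_i > n_i)
Product: 1 × 0 = 0 ≡ 0 (mod 11)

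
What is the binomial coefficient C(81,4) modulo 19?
5

Using Lucas' theorem:
Write n=81 and k=4 in base 19:
n in base 19: [4, 5]
k in base 19: [0, 4]
C(81,4) mod 19 = ∏ C(n_i, k_i) mod 19
Digit binomials (mod 19): C(4,0) = 1; C(5,4) = 5
Product: 1 × 5 = 5 ≡ 5 (mod 19)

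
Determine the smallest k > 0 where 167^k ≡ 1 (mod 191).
190

191 is prime, so ord(167) divides φ(191) = 190.
Divisors of 190: 1, 2, 5, 10, 19, 38, 95, 190.
Repeated squaring: 167^1 ≡ 167, 167^2 ≡ 3, 167^4 ≡ 9, 167^8 ≡ 81, 167^16 ≡ 67, 167^32 ≡ 96, 167^64 ≡ 48, 167^128 ≡ 12 (mod 191).
Test 167^d mod 191 for each divisor d in increasing order:
167^1 ≡ 167
167^2 ≡ 3
167^5 = 167^4·167^1 ≡ 166
167^10 = 167^8·167^2 ≡ 52
167^19 = 167^16·167^2·167^1 ≡ 142
167^38 = 167^32·167^4·167^2 ≡ 109
167^95 = 167^64·167^16·167^8·167^4·167^2·167^1 ≡ 190
167^190 = 167^128·167^32·167^16·167^8·167^4·167^2 ≡ 1  ← first divisor giving 1
The order is 190.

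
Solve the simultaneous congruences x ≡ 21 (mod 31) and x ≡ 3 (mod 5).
83

Using Chinese Remainder Theorem:
M = 31 × 5 = 155
M1 = 5, M2 = 31
y1 = 5^(-1) mod 31 = 25
y2 = 31^(-1) mod 5 = 1
x = (21×5×25 + 3×31×1) mod 155 = 83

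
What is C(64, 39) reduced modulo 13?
4

Using Lucas' theorem:
Write n=64 and k=39 in base 13:
n in base 13: [4, 12]
k in base 13: [3, 0]
C(64,39) mod 13 = ∏ C(n_i, k_i) mod 13
Digit binomials (mod 13): C(4,3) = 4; C(12,0) = 1
Product: 4 × 1 = 4 ≡ 4 (mod 13)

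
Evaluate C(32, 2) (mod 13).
2

Using Lucas' theorem:
Write n=32 and k=2 in base 13:
n in base 13: [2, 6]
k in base 13: [0, 2]
C(32,2) mod 13 = ∏ C(n_i, k_i) mod 13
Digit binomials (mod 13): C(2,0) = 1; C(6,2) = 15 ≡ 2
Product: 1 × 2 = 2 ≡ 2 (mod 13)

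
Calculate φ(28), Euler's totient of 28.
12

28 = 2^2 × 7
φ(n) = n × ∏(1 - 1/p) for each prime p dividing n
φ(28) = 28 × (1 - 1/2) × (1 - 1/7) = 12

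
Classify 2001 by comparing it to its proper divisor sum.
deficient

Proper divisors of 2001: sum = 1 + 3 + 23 + 29 + 69 + 87 + 667 = 879
Since 879 < 2001, 2001 is deficient.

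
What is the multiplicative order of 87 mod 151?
10

151 is prime, so ord(87) divides φ(151) = 150.
Divisors of 150: 1, 2, 3, 5, 6, 10, 15, 25, 30, 50, 75, 150.
Repeated squaring: 87^1 ≡ 87, 87^2 ≡ 19, 87^4 ≡ 59, 87^8 ≡ 8, 87^16 ≡ 64, 87^32 ≡ 19, 87^64 ≡ 59, 87^128 ≡ 8 (mod 151).
Test 87^d mod 151 for each divisor d in increasing order:
87^1 ≡ 87
87^2 ≡ 19
87^3 = 87^2·87^1 ≡ 143
87^5 = 87^4·87^1 ≡ 150
87^6 = 87^4·87^2 ≡ 64
87^10 = 87^8·87^2 ≡ 1  ← first divisor giving 1
The order is 10.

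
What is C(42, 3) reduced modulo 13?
1

Using Lucas' theorem:
Write n=42 and k=3 in base 13:
n in base 13: [3, 3]
k in base 13: [0, 3]
C(42,3) mod 13 = ∏ C(n_i, k_i) mod 13
Digit binomials (mod 13): C(3,0) = 1; C(3,3) = 1
Product: 1 × 1 = 1 ≡ 1 (mod 13)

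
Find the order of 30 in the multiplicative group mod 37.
18

37 is prime, so ord(30) divides φ(37) = 36.
Divisors of 36: 1, 2, 3, 4, 6, 9, 12, 18, 36.
Repeated squaring: 30^1 ≡ 30, 30^2 ≡ 12, 30^4 ≡ 33, 30^8 ≡ 16, 30^16 ≡ 34, 30^32 ≡ 9 (mod 37).
Test 30^d mod 37 for each divisor d in increasing order:
30^1 ≡ 30
30^2 ≡ 12
30^3 = 30^2·30^1 ≡ 27
30^4 ≡ 33
30^6 = 30^4·30^2 ≡ 26
30^9 = 30^8·30^1 ≡ 36
30^12 = 30^8·30^4 ≡ 10
30^18 = 30^16·30^2 ≡ 1  ← first divisor giving 1
The order is 18.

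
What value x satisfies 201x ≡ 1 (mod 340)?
181

gcd(201, 340) = 1, so the inverse exists.
Extended Euclidean algorithm on (340, 201):
340 = 1 × 201 + 139  ⟹  139 = (1)·340 + (-1)·201
201 = 1 × 139 + 62  ⟹  62 = (-1)·340 + (2)·201
139 = 2 × 62 + 15  ⟹  15 = (3)·340 + (-5)·201
62 = 4 × 15 + 2  ⟹  2 = (-13)·340 + (22)·201
15 = 7 × 2 + 1  ⟹  1 = (94)·340 + (-159)·201
So (-159)·201 ≡ 1 (mod 340), i.e. 201^(-1) ≡ -159 ≡ 181 (mod 340).
Check: 201 × 181 = 36381 ≡ 1 (mod 340)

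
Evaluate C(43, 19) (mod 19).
2

Using Lucas' theorem:
Write n=43 and k=19 in base 19:
n in base 19: [2, 5]
k in base 19: [1, 0]
C(43,19) mod 19 = ∏ C(n_i, k_i) mod 19
Digit binomials (mod 19): C(2,1) = 2; C(5,0) = 1
Product: 2 × 1 = 2 ≡ 2 (mod 19)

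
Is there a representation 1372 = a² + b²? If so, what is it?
Not possible

Factorization: 1372 = 2^2 × 7^3
By Fermat: n is sum of two squares iff every prime p ≡ 3 (mod 4) appears to even power.
Prime(s) ≡ 3 (mod 4) with odd exponent: [(7, 3)]
Therefore 1372 cannot be expressed as a² + b².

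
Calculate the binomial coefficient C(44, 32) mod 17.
0

Using Lucas' theorem:
Write n=44 and k=32 in base 17:
n in base 17: [2, 10]
k in base 17: [1, 15]
C(44,32) mod 17 = ∏ C(n_i, k_i) mod 17
Digit binomials (mod 17): C(2,1) = 2; C(10,15) = 0 (k_i > n_i)
Product: 2 × 0 = 0 ≡ 0 (mod 17)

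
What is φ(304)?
144

304 = 2^4 × 19
φ(n) = n × ∏(1 - 1/p) for each prime p dividing n
φ(304) = 304 × (1 - 1/2) × (1 - 1/19) = 144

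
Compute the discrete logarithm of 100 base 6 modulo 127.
120

Baby-step giant-step with step n = ⌈√127⌉ = 12.
Baby steps 6^j mod 127 (j:value) for j=0..11: 0:1, 1:6, 2:36, 3:89, 4:26, 5:29, 6:47, 7:28, 8:41, 9:119, 10:79, 11:93.
Giant-step multiplier: 6^(-12) ≡ 6^(126-12) = 6^114 ≡ 94 (mod 127).
Giant steps γ_i = 100·94^i mod 127: γ_0=100, γ_1=2, γ_2=61, γ_3=19, γ_4=8, γ_5=117, γ_6=76, γ_7=32, γ_8=87, γ_9=50, γ_10=1 (in table at j=0).
x = i·n + j = 10·12 + 0 = 120.
Check: 6^120 ≡ 100 (mod 127).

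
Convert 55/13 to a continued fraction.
[4; 4, 3]

Euclidean algorithm steps:
55 = 4 × 13 + 3
13 = 4 × 3 + 1
3 = 3 × 1 + 0
Continued fraction: [4; 4, 3]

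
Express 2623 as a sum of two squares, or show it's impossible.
Not possible

Factorization: 2623 = 43 × 61
By Fermat: n is sum of two squares iff every prime p ≡ 3 (mod 4) appears to even power.
Prime(s) ≡ 3 (mod 4) with odd exponent: [(43, 1)]
Therefore 2623 cannot be expressed as a² + b².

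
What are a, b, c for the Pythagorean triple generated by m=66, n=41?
(2675, 5412, 6037)

Euclid's formula: a = m² - n², b = 2mn, c = m² + n²
m = 66, n = 41
a = 66² - 41² = 4356 - 1681 = 2675
b = 2 × 66 × 41 = 5412
c = 66² + 41² = 4356 + 1681 = 6037
Verification: 2675² + 5412² = 7155625 + 29289744 = 36445369 = 6037² ✓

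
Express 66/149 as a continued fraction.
[0; 2, 3, 1, 7, 2]

Euclidean algorithm steps:
66 = 0 × 149 + 66
149 = 2 × 66 + 17
66 = 3 × 17 + 15
17 = 1 × 15 + 2
15 = 7 × 2 + 1
2 = 2 × 1 + 0
Continued fraction: [0; 2, 3, 1, 7, 2]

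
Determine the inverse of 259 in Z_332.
191

gcd(259, 332) = 1, so the inverse exists.
Extended Euclidean algorithm on (332, 259):
332 = 1 × 259 + 73  ⟹  73 = (1)·332 + (-1)·259
259 = 3 × 73 + 40  ⟹  40 = (-3)·332 + (4)·259
73 = 1 × 40 + 33  ⟹  33 = (4)·332 + (-5)·259
40 = 1 × 33 + 7  ⟹  7 = (-7)·332 + (9)·259
33 = 4 × 7 + 5  ⟹  5 = (32)·332 + (-41)·259
7 = 1 × 5 + 2  ⟹  2 = (-39)·332 + (50)·259
5 = 2 × 2 + 1  ⟹  1 = (110)·332 + (-141)·259
So (-141)·259 ≡ 1 (mod 332), i.e. 259^(-1) ≡ -141 ≡ 191 (mod 332).
Check: 259 × 191 = 49469 ≡ 1 (mod 332)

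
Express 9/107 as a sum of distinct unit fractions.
1/12 + 1/1284

Greedy algorithm:
9/107: ceiling(107/9) = 12, use 1/12
1/1284: ceiling(1284/1) = 1284, use 1/1284
Result: 9/107 = 1/12 + 1/1284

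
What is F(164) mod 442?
101

Matrix identity: Q^n = [[F_(n+1), F_n], [F_n, F_(n-1)]] with Q = [[1,1],[1,0]].
n = 164 = 10100100₂. Square-and-multiply, entries mod 442:
Q^1 = [[1,1],[1,0]]
Q^2 = (Q^1)² = [[2,1],[1,1]]
Q^5 = (Q^2)²·Q = [[8,5],[5,3]]
Q^10 = (Q^5)² = [[89,55],[55,34]]
Q^20 = (Q^10)² = [[338,135],[135,203]]
Q^41 = (Q^20)²·Q = [[416,311],[311,105]]
Q^82 = (Q^41)² = [[157,259],[259,340]]
Q^164 = (Q^82)² = [[236,101],[101,135]]
F_164 mod 442 = Q^164[0][1] = 101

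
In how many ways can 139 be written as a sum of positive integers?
13610949895

p(n) counts ways to write n as a sum of positive integers (order ignored).
Euler's pentagonal recurrence: p(k) = p(k-1) + p(k-2) - p(k-5) - p(k-7) + p(k-12) + p(k-15) - ... (offsets j(3j∓1)/2, signs ++--, p(0)=1, p(<0)=0).
DP table for k = 0..138: p(0)=1, p(1)=1, p(2)=2, p(3)=3, p(4)=5, p(5)=7, p(6)=11, p(7)=15, p(8)=22, p(9)=30, p(10)=42, p(11)=56, p(12)=77, p(13)=101, p(14)=135, p(15)=176, p(16)=231, p(17)=297, p(18)=385, p(19)=490, p(20)=627, p(21)=792, p(22)=1002, p(23)=1255, p(24)=1575, p(25)=1958, p(26)=2436, p(27)=3010, p(28)=3718, p(29)=4565, p(30)=5604, p(31)=6842, p(32)=8349, p(33)=10143, p(34)=12310, p(35)=14883, p(36)=17977, p(37)=21637, p(38)=26015, p(39)=31185, p(40)=37338, p(41)=44583, p(42)=53174, p(43)=63261, p(44)=75175, p(45)=89134, p(46)=105558, p(47)=124754, p(48)=147273, p(49)=173525, p(50)=204226, p(51)=239943, p(52)=281589, p(53)=329931, p(54)=386155, p(55)=451276, p(56)=526823, p(57)=614154, p(58)=715220, p(59)=831820, p(60)=966467, p(61)=1121505, p(62)=1300156, p(63)=1505499, p(64)=1741630, p(65)=2012558, p(66)=2323520, p(67)=2679689, p(68)=3087735, p(69)=3554345, p(70)=4087968, p(71)=4697205, p(72)=5392783, p(73)=6185689, p(74)=7089500, p(75)=8118264, p(76)=9289091, p(77)=10619863, p(78)=12132164, p(79)=13848650, p(80)=15796476, p(81)=18004327, p(82)=20506255, p(83)=23338469, p(84)=26543660, p(85)=30167357, p(86)=34262962, p(87)=38887673, p(88)=44108109, p(89)=49995925, p(90)=56634173, p(91)=64112359, p(92)=72533807, p(93)=82010177, p(94)=92669720, p(95)=104651419, p(96)=118114304, p(97)=133230930, p(98)=150198136, p(99)=169229875, p(100)=190569292, p(101)=214481126, p(102)=241265379, p(103)=271248950, p(104)=304801365, p(105)=342325709, p(106)=384276336, p(107)=431149389, p(108)=483502844, p(109)=541946240, p(110)=607163746, p(111)=679903203, p(112)=761002156, p(113)=851376628, p(114)=952050665, p(115)=1064144451, p(116)=1188908248, p(117)=1327710076, p(118)=1482074143, p(119)=1653668665, p(120)=1844349560, p(121)=2056148051, p(122)=2291320912, p(123)=2552338241, p(124)=2841940500, p(125)=3163127352, p(126)=3519222692, p(127)=3913864295, p(128)=4351078600, p(129)=4835271870, p(130)=5371315400, p(131)=5964539504, p(132)=6620830889, p(133)=7346629512, p(134)=8149040695, p(135)=9035836076, p(136)=10015581680, p(137)=11097645016, p(138)=12292341831.
Final step: p(139) = p(138) + p(137) - p(134) - p(132) + p(127) + p(124) - p(117) - p(113) + p(104) + p(99) - p(88) - p(82) + p(69) + p(62) - p(47) - p(39) + p(22) + p(13)
= 12292341831 + 11097645016 - 8149040695 - 6620830889 + 3913864295 + 2841940500 - 1327710076 - 851376628 + 304801365 + 169229875 - 44108109 - 20506255 + 3554345 + 1300156 - 124754 - 31185 + 1002 + 101
= 13610949895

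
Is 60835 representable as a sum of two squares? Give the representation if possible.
Not possible

Factorization: 60835 = 5 × 23^3
By Fermat: n is sum of two squares iff every prime p ≡ 3 (mod 4) appears to even power.
Prime(s) ≡ 3 (mod 4) with odd exponent: [(23, 3)]
Therefore 60835 cannot be expressed as a² + b².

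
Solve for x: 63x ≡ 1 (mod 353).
325

gcd(63, 353) = 1, so the inverse exists.
Extended Euclidean algorithm on (353, 63):
353 = 5 × 63 + 38  ⟹  38 = (1)·353 + (-5)·63
63 = 1 × 38 + 25  ⟹  25 = (-1)·353 + (6)·63
38 = 1 × 25 + 13  ⟹  13 = (2)·353 + (-11)·63
25 = 1 × 13 + 12  ⟹  12 = (-3)·353 + (17)·63
13 = 1 × 12 + 1  ⟹  1 = (5)·353 + (-28)·63
So (-28)·63 ≡ 1 (mod 353), i.e. 63^(-1) ≡ -28 ≡ 325 (mod 353).
Check: 63 × 325 = 20475 ≡ 1 (mod 353)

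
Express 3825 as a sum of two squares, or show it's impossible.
15² + 60² (a=15, b=60)

Factorization: 3825 = 3^2 × 5^2 × 17
By Fermat: n is sum of two squares iff every prime p ≡ 3 (mod 4) appears to even power.
All primes ≡ 3 (mod 4) appear to even power.
Search a = 0, 1, 2, … for 3825 - a² a perfect square: first hit at a = 15: 3825 - 225 = 3600 = 60².
3825 = 15² + 60² = 225 + 3600 ✓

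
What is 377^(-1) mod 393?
221

gcd(377, 393) = 1, so the inverse exists.
Extended Euclidean algorithm on (393, 377):
393 = 1 × 377 + 16  ⟹  16 = (1)·393 + (-1)·377
377 = 23 × 16 + 9  ⟹  9 = (-23)·393 + (24)·377
16 = 1 × 9 + 7  ⟹  7 = (24)·393 + (-25)·377
9 = 1 × 7 + 2  ⟹  2 = (-47)·393 + (49)·377
7 = 3 × 2 + 1  ⟹  1 = (165)·393 + (-172)·377
So (-172)·377 ≡ 1 (mod 393), i.e. 377^(-1) ≡ -172 ≡ 221 (mod 393).
Check: 377 × 221 = 83317 ≡ 1 (mod 393)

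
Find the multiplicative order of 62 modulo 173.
172

173 is prime, so ord(62) divides φ(173) = 172.
Divisors of 172: 1, 2, 4, 43, 86, 172.
Repeated squaring: 62^1 ≡ 62, 62^2 ≡ 38, 62^4 ≡ 60, 62^8 ≡ 140, 62^16 ≡ 51, 62^32 ≡ 6, 62^64 ≡ 36, 62^128 ≡ 85 (mod 173).
Test 62^d mod 173 for each divisor d in increasing order:
62^1 ≡ 62
62^2 ≡ 38
62^4 ≡ 60
62^43 = 62^32·62^8·62^2·62^1 ≡ 93
62^86 = 62^64·62^16·62^4·62^2 ≡ 172
62^172 = 62^128·62^32·62^8·62^4 ≡ 1  ← first divisor giving 1
The order is 172.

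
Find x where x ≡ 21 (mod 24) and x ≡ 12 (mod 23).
357

Using Chinese Remainder Theorem:
M = 24 × 23 = 552
M1 = 23, M2 = 24
y1 = 23^(-1) mod 24 = 23
y2 = 24^(-1) mod 23 = 1
x = (21×23×23 + 12×24×1) mod 552 = 357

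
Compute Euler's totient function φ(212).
104

212 = 2^2 × 53
φ(n) = n × ∏(1 - 1/p) for each prime p dividing n
φ(212) = 212 × (1 - 1/2) × (1 - 1/53) = 104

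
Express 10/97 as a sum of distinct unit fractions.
1/10 + 1/324 + 1/157140

Greedy algorithm:
10/97: ceiling(97/10) = 10, use 1/10
3/970: ceiling(970/3) = 324, use 1/324
1/157140: ceiling(157140/1) = 157140, use 1/157140
Result: 10/97 = 1/10 + 1/324 + 1/157140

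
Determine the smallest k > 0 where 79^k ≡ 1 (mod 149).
148

149 is prime, so ord(79) divides φ(149) = 148.
Divisors of 148: 1, 2, 4, 37, 74, 148.
Repeated squaring: 79^1 ≡ 79, 79^2 ≡ 132, 79^4 ≡ 140, 79^8 ≡ 81, 79^16 ≡ 5, 79^32 ≡ 25, 79^64 ≡ 29, 79^128 ≡ 96 (mod 149).
Test 79^d mod 149 for each divisor d in increasing order:
79^1 ≡ 79
79^2 ≡ 132
79^4 ≡ 140
79^37 = 79^32·79^4·79^1 ≡ 105
79^74 = 79^64·79^8·79^2 ≡ 148
79^148 = 79^128·79^16·79^4 ≡ 1  ← first divisor giving 1
The order is 148.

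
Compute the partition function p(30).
5604

p(n) counts ways to write n as a sum of positive integers (order ignored).
Euler's pentagonal recurrence: p(k) = p(k-1) + p(k-2) - p(k-5) - p(k-7) + p(k-12) + p(k-15) - ... (offsets j(3j∓1)/2, signs ++--, p(0)=1, p(<0)=0).
DP table for k = 0..29: p(0)=1, p(1)=1, p(2)=2, p(3)=3, p(4)=5, p(5)=7, p(6)=11, p(7)=15, p(8)=22, p(9)=30, p(10)=42, p(11)=56, p(12)=77, p(13)=101, p(14)=135, p(15)=176, p(16)=231, p(17)=297, p(18)=385, p(19)=490, p(20)=627, p(21)=792, p(22)=1002, p(23)=1255, p(24)=1575, p(25)=1958, p(26)=2436, p(27)=3010, p(28)=3718, p(29)=4565.
Final step: p(30) = p(29) + p(28) - p(25) - p(23) + p(18) + p(15) - p(8) - p(4)
= 4565 + 3718 - 1958 - 1255 + 385 + 176 - 22 - 5
= 5604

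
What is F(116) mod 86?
41

Matrix identity: Q^n = [[F_(n+1), F_n], [F_n, F_(n-1)]] with Q = [[1,1],[1,0]].
n = 116 = 1110100₂. Square-and-multiply, entries mod 86:
Q^1 = [[1,1],[1,0]]
Q^3 = (Q^1)²·Q = [[3,2],[2,1]]
Q^7 = (Q^3)²·Q = [[21,13],[13,8]]
Q^14 = (Q^7)² = [[8,33],[33,61]]
Q^29 = (Q^14)²·Q = [[76,35],[35,41]]
Q^58 = (Q^29)² = [[35,53],[53,68]]
Q^116 = (Q^58)² = [[78,41],[41,37]]
F_116 mod 86 = Q^116[0][1] = 41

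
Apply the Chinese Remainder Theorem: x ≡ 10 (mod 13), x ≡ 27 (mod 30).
387

Using Chinese Remainder Theorem:
M = 13 × 30 = 390
M1 = 30, M2 = 13
y1 = 30^(-1) mod 13 = 10
y2 = 13^(-1) mod 30 = 7
x = (10×30×10 + 27×13×7) mod 390 = 387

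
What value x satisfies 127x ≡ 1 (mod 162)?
37

gcd(127, 162) = 1, so the inverse exists.
Extended Euclidean algorithm on (162, 127):
162 = 1 × 127 + 35  ⟹  35 = (1)·162 + (-1)·127
127 = 3 × 35 + 22  ⟹  22 = (-3)·162 + (4)·127
35 = 1 × 22 + 13  ⟹  13 = (4)·162 + (-5)·127
22 = 1 × 13 + 9  ⟹  9 = (-7)·162 + (9)·127
13 = 1 × 9 + 4  ⟹  4 = (11)·162 + (-14)·127
9 = 2 × 4 + 1  ⟹  1 = (-29)·162 + (37)·127
So (37)·127 ≡ 1 (mod 162), i.e. 127^(-1) ≡ 37 (mod 162).
Check: 127 × 37 = 4699 ≡ 1 (mod 162)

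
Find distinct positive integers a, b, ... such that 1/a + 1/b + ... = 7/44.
1/7 + 1/62 + 1/9548

Greedy algorithm:
7/44: ceiling(44/7) = 7, use 1/7
5/308: ceiling(308/5) = 62, use 1/62
1/9548: ceiling(9548/1) = 9548, use 1/9548
Result: 7/44 = 1/7 + 1/62 + 1/9548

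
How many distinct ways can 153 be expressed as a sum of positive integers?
54770336324

p(n) counts ways to write n as a sum of positive integers (order ignored).
Euler's pentagonal recurrence: p(k) = p(k-1) + p(k-2) - p(k-5) - p(k-7) + p(k-12) + p(k-15) - ... (offsets j(3j∓1)/2, signs ++--, p(0)=1, p(<0)=0).
DP table for k = 0..152: p(0)=1, p(1)=1, p(2)=2, p(3)=3, p(4)=5, p(5)=7, p(6)=11, p(7)=15, p(8)=22, p(9)=30, p(10)=42, p(11)=56, p(12)=77, p(13)=101, p(14)=135, p(15)=176, p(16)=231, p(17)=297, p(18)=385, p(19)=490, p(20)=627, p(21)=792, p(22)=1002, p(23)=1255, p(24)=1575, p(25)=1958, p(26)=2436, p(27)=3010, p(28)=3718, p(29)=4565, p(30)=5604, p(31)=6842, p(32)=8349, p(33)=10143, p(34)=12310, p(35)=14883, p(36)=17977, p(37)=21637, p(38)=26015, p(39)=31185, p(40)=37338, p(41)=44583, p(42)=53174, p(43)=63261, p(44)=75175, p(45)=89134, p(46)=105558, p(47)=124754, p(48)=147273, p(49)=173525, p(50)=204226, p(51)=239943, p(52)=281589, p(53)=329931, p(54)=386155, p(55)=451276, p(56)=526823, p(57)=614154, p(58)=715220, p(59)=831820, p(60)=966467, p(61)=1121505, p(62)=1300156, p(63)=1505499, p(64)=1741630, p(65)=2012558, p(66)=2323520, p(67)=2679689, p(68)=3087735, p(69)=3554345, p(70)=4087968, p(71)=4697205, p(72)=5392783, p(73)=6185689, p(74)=7089500, p(75)=8118264, p(76)=9289091, p(77)=10619863, p(78)=12132164, p(79)=13848650, p(80)=15796476, p(81)=18004327, p(82)=20506255, p(83)=23338469, p(84)=26543660, p(85)=30167357, p(86)=34262962, p(87)=38887673, p(88)=44108109, p(89)=49995925, p(90)=56634173, p(91)=64112359, p(92)=72533807, p(93)=82010177, p(94)=92669720, p(95)=104651419, p(96)=118114304, p(97)=133230930, p(98)=150198136, p(99)=169229875, p(100)=190569292, p(101)=214481126, p(102)=241265379, p(103)=271248950, p(104)=304801365, p(105)=342325709, p(106)=384276336, p(107)=431149389, p(108)=483502844, p(109)=541946240, p(110)=607163746, p(111)=679903203, p(112)=761002156, p(113)=851376628, p(114)=952050665, p(115)=1064144451, p(116)=1188908248, p(117)=1327710076, p(118)=1482074143, p(119)=1653668665, p(120)=1844349560, p(121)=2056148051, p(122)=2291320912, p(123)=2552338241, p(124)=2841940500, p(125)=3163127352, p(126)=3519222692, p(127)=3913864295, p(128)=4351078600, p(129)=4835271870, p(130)=5371315400, p(131)=5964539504, p(132)=6620830889, p(133)=7346629512, p(134)=8149040695, p(135)=9035836076, p(136)=10015581680, p(137)=11097645016, p(138)=12292341831, p(139)=13610949895, p(140)=15065878135, p(141)=16670689208, p(142)=18440293320, p(143)=20390982757, p(144)=22540654445, p(145)=24908858009, p(146)=27517052599, p(147)=30388671978, p(148)=33549419497, p(149)=37027355200, p(150)=40853235313, p(151)=45060624582, p(152)=49686288421.
Final step: p(153) = p(152) + p(151) - p(148) - p(146) + p(141) + p(138) - p(131) - p(127) + p(118) + p(113) - p(102) - p(96) + p(83) + p(76) - p(61) - p(53) + p(36) + p(27) - p(8)
= 49686288421 + 45060624582 - 33549419497 - 27517052599 + 16670689208 + 12292341831 - 5964539504 - 3913864295 + 1482074143 + 851376628 - 241265379 - 118114304 + 23338469 + 9289091 - 1121505 - 329931 + 17977 + 3010 - 22
= 54770336324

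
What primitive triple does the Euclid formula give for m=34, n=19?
(795, 1292, 1517)

Euclid's formula: a = m² - n², b = 2mn, c = m² + n²
m = 34, n = 19
a = 34² - 19² = 1156 - 361 = 795
b = 2 × 34 × 19 = 1292
c = 34² + 19² = 1156 + 361 = 1517
Verification: 795² + 1292² = 632025 + 1669264 = 2301289 = 1517² ✓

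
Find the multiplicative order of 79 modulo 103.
17

103 is prime, so ord(79) divides φ(103) = 102.
Divisors of 102: 1, 2, 3, 6, 17, 34, 51, 102.
Repeated squaring: 79^1 ≡ 79, 79^2 ≡ 61, 79^4 ≡ 13, 79^8 ≡ 66, 79^16 ≡ 30, 79^32 ≡ 76, 79^64 ≡ 8 (mod 103).
Test 79^d mod 103 for each divisor d in increasing order:
79^1 ≡ 79
79^2 ≡ 61
79^3 = 79^2·79^1 ≡ 81
79^6 = 79^4·79^2 ≡ 72
79^17 = 79^16·79^1 ≡ 1  ← first divisor giving 1
The order is 17.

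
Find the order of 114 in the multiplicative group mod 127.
126

127 is prime, so ord(114) divides φ(127) = 126.
Divisors of 126: 1, 2, 3, 6, 7, 9, 14, 18, 21, 42, 63, 126.
Repeated squaring: 114^1 ≡ 114, 114^2 ≡ 42, 114^4 ≡ 113, 114^8 ≡ 69, 114^16 ≡ 62, 114^32 ≡ 34, 114^64 ≡ 13 (mod 127).
Test 114^d mod 127 for each divisor d in increasing order:
114^1 ≡ 114
114^2 ≡ 42
114^3 = 114^2·114^1 ≡ 89
114^6 = 114^4·114^2 ≡ 47
114^7 = 114^4·114^2·114^1 ≡ 24
114^9 = 114^8·114^1 ≡ 119
114^14 = 114^8·114^4·114^2 ≡ 68
114^18 = 114^16·114^2 ≡ 64
114^21 = 114^16·114^4·114^1 ≡ 108
114^42 = 114^32·114^8·114^2 ≡ 107
114^63 = 114^32·114^16·114^8·114^4·114^2·114^1 ≡ 126
114^126 = 114^64·114^32·114^16·114^8·114^4·114^2 ≡ 1  ← first divisor giving 1
The order is 126.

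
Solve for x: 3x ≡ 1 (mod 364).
243

gcd(3, 364) = 1, so the inverse exists.
Extended Euclidean algorithm on (364, 3):
364 = 121 × 3 + 1  ⟹  1 = (1)·364 + (-121)·3
So (-121)·3 ≡ 1 (mod 364), i.e. 3^(-1) ≡ -121 ≡ 243 (mod 364).
Check: 3 × 243 = 729 ≡ 1 (mod 364)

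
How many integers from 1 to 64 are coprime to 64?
32

64 = 2^6
φ(n) = n × ∏(1 - 1/p) for each prime p dividing n
φ(64) = 64 × (1 - 1/2) = 32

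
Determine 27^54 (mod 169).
53

Repeated squaring. Binary of 54 = 110110.
27^1 ≡ 27 (mod 169); 27^2 ≡ 53 (mod 169); 27^4 ≡ 105 (mod 169); 27^8 ≡ 40 (mod 169); 27^16 ≡ 79 (mod 169); 27^32 ≡ 157 (mod 169)
27^54 = 27^2 × 27^4 × 27^16 × 27^32 ≡ 53 (mod 169)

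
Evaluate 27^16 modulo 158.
67

Repeated squaring. Binary of 16 = 10000.
27^1 ≡ 27 (mod 158); 27^2 ≡ 97 (mod 158); 27^4 ≡ 87 (mod 158); 27^8 ≡ 143 (mod 158); 27^16 ≡ 67 (mod 158)
27^16 = 27^16 ≡ 67 (mod 158)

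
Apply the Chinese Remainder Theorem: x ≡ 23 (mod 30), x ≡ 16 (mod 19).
263

Using Chinese Remainder Theorem:
M = 30 × 19 = 570
M1 = 19, M2 = 30
y1 = 19^(-1) mod 30 = 19
y2 = 30^(-1) mod 19 = 7
x = (23×19×19 + 16×30×7) mod 570 = 263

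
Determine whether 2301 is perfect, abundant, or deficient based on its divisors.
deficient

Proper divisors of 2301: sum = 1 + 3 + 13 + 39 + 59 + 177 + 767 = 1059
Since 1059 < 2301, 2301 is deficient.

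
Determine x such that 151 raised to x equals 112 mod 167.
92

Baby-step giant-step with step n = ⌈√167⌉ = 13.
Baby steps 151^j mod 167 (j:value) for j=0..12: 0:1, 1:151, 2:89, 3:79, 4:72, 5:17, 6:62, 7:10, 8:7, 9:55, 10:122, 11:52, 12:3.
Giant-step multiplier: 151^(-13) ≡ 151^(166-13) = 151^153 ≡ 80 (mod 167).
Giant steps γ_i = 112·80^i mod 167: γ_0=112, γ_1=109, γ_2=36, γ_3=41, γ_4=107, γ_5=43, γ_6=100, γ_7=151 (in table at j=1).
x = i·n + j = 7·13 + 1 = 92.
Check: 151^92 ≡ 112 (mod 167).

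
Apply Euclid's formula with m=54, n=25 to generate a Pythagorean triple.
(2291, 2700, 3541)

Euclid's formula: a = m² - n², b = 2mn, c = m² + n²
m = 54, n = 25
a = 54² - 25² = 2916 - 625 = 2291
b = 2 × 54 × 25 = 2700
c = 54² + 25² = 2916 + 625 = 3541
Verification: 2291² + 2700² = 5248681 + 7290000 = 12538681 = 3541² ✓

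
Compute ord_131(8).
130

131 is prime, so ord(8) divides φ(131) = 130.
Divisors of 130: 1, 2, 5, 10, 13, 26, 65, 130.
Repeated squaring: 8^1 ≡ 8, 8^2 ≡ 64, 8^4 ≡ 35, 8^8 ≡ 46, 8^16 ≡ 20, 8^32 ≡ 7, 8^64 ≡ 49, 8^128 ≡ 43 (mod 131).
Test 8^d mod 131 for each divisor d in increasing order:
8^1 ≡ 8
8^2 ≡ 64
8^5 = 8^4·8^1 ≡ 18
8^10 = 8^8·8^2 ≡ 62
8^13 = 8^8·8^4·8^1 ≡ 42
8^26 = 8^16·8^8·8^2 ≡ 61
8^65 = 8^64·8^1 ≡ 130
8^130 = 8^128·8^2 ≡ 1  ← first divisor giving 1
The order is 130.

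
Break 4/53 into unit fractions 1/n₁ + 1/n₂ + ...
1/14 + 1/248 + 1/92008

Greedy algorithm:
4/53: ceiling(53/4) = 14, use 1/14
3/742: ceiling(742/3) = 248, use 1/248
1/92008: ceiling(92008/1) = 92008, use 1/92008
Result: 4/53 = 1/14 + 1/248 + 1/92008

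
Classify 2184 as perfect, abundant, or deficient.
abundant

Proper divisors of 2184: sum = 1 + 2 + 3 + 4 + 6 + 7 + 8 + 12 + ... + 364 + 546 + 728 + 1092 (31 divisors) = 4536
Since 4536 > 2184, 2184 is abundant.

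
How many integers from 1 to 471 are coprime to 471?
312

471 = 3 × 157
φ(n) = n × ∏(1 - 1/p) for each prime p dividing n
φ(471) = 471 × (1 - 1/3) × (1 - 1/157) = 312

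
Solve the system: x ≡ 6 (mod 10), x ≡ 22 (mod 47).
116

Using Chinese Remainder Theorem:
M = 10 × 47 = 470
M1 = 47, M2 = 10
y1 = 47^(-1) mod 10 = 3
y2 = 10^(-1) mod 47 = 33
x = (6×47×3 + 22×10×33) mod 470 = 116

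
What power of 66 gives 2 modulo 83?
11

Baby-step giant-step with step n = ⌈√83⌉ = 10.
Baby steps 66^j mod 83 (j:value) for j=0..9: 0:1, 1:66, 2:40, 3:67, 4:23, 5:24, 6:7, 7:47, 8:31, 9:54.
Giant-step multiplier: 66^(-10) ≡ 66^(82-10) = 66^72 ≡ 33 (mod 83).
Giant steps γ_i = 2·33^i mod 83: γ_0=2, γ_1=66 (in table at j=1).
x = i·n + j = 1·10 + 1 = 11.
Check: 66^11 ≡ 2 (mod 83).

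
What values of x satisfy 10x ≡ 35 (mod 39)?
x ≡ 23 (mod 39)

gcd(10, 39) = 1, which divides 35, so solutions exist.
Find 10^(-1) mod 39 by the extended Euclidean algorithm:
39 = 3 × 10 + 9  ⟹  9 = (1)·39 + (-3)·10
10 = 1 × 9 + 1  ⟹  1 = (-1)·39 + (4)·10
So (4)·10 ≡ 1 (mod 39), i.e. 10^(-1) ≡ 4 (mod 39).
x ≡ 4 × 35 = 140 ≡ 23 (mod 39).
Check: 10 × 23 = 230 ≡ 35 (mod 39).
Unique solution: x ≡ 23 (mod 39)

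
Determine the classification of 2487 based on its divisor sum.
deficient

Proper divisors of 2487: sum = 1 + 3 + 829 = 833
Since 833 < 2487, 2487 is deficient.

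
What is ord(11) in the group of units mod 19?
3

19 is prime, so ord(11) divides φ(19) = 18.
Divisors of 18: 1, 2, 3, 6, 9, 18.
Repeated squaring: 11^1 ≡ 11, 11^2 ≡ 7, 11^4 ≡ 11, 11^8 ≡ 7, 11^16 ≡ 11 (mod 19).
Test 11^d mod 19 for each divisor d in increasing order:
11^1 ≡ 11
11^2 ≡ 7
11^3 = 11^2·11^1 ≡ 1  ← first divisor giving 1
The order is 3.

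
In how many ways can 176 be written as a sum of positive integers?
476715857290

p(n) counts ways to write n as a sum of positive integers (order ignored).
Euler's pentagonal recurrence: p(k) = p(k-1) + p(k-2) - p(k-5) - p(k-7) + p(k-12) + p(k-15) - ... (offsets j(3j∓1)/2, signs ++--, p(0)=1, p(<0)=0).
DP table for k = 0..175: p(0)=1, p(1)=1, p(2)=2, p(3)=3, p(4)=5, p(5)=7, p(6)=11, p(7)=15, p(8)=22, p(9)=30, p(10)=42, p(11)=56, p(12)=77, p(13)=101, p(14)=135, p(15)=176, p(16)=231, p(17)=297, p(18)=385, p(19)=490, p(20)=627, p(21)=792, p(22)=1002, p(23)=1255, p(24)=1575, p(25)=1958, p(26)=2436, p(27)=3010, p(28)=3718, p(29)=4565, p(30)=5604, p(31)=6842, p(32)=8349, p(33)=10143, p(34)=12310, p(35)=14883, p(36)=17977, p(37)=21637, p(38)=26015, p(39)=31185, p(40)=37338, p(41)=44583, p(42)=53174, p(43)=63261, p(44)=75175, p(45)=89134, p(46)=105558, p(47)=124754, p(48)=147273, p(49)=173525, p(50)=204226, p(51)=239943, p(52)=281589, p(53)=329931, p(54)=386155, p(55)=451276, p(56)=526823, p(57)=614154, p(58)=715220, p(59)=831820, p(60)=966467, p(61)=1121505, p(62)=1300156, p(63)=1505499, p(64)=1741630, p(65)=2012558, p(66)=2323520, p(67)=2679689, p(68)=3087735, p(69)=3554345, p(70)=4087968, p(71)=4697205, p(72)=5392783, p(73)=6185689, p(74)=7089500, p(75)=8118264, p(76)=9289091, p(77)=10619863, p(78)=12132164, p(79)=13848650, p(80)=15796476, p(81)=18004327, p(82)=20506255, p(83)=23338469, p(84)=26543660, p(85)=30167357, p(86)=34262962, p(87)=38887673, p(88)=44108109, p(89)=49995925, p(90)=56634173, p(91)=64112359, p(92)=72533807, p(93)=82010177, p(94)=92669720, p(95)=104651419, p(96)=118114304, p(97)=133230930, p(98)=150198136, p(99)=169229875, p(100)=190569292, p(101)=214481126, p(102)=241265379, p(103)=271248950, p(104)=304801365, p(105)=342325709, p(106)=384276336, p(107)=431149389, p(108)=483502844, p(109)=541946240, p(110)=607163746, p(111)=679903203, p(112)=761002156, p(113)=851376628, p(114)=952050665, p(115)=1064144451, p(116)=1188908248, p(117)=1327710076, p(118)=1482074143, p(119)=1653668665, p(120)=1844349560, p(121)=2056148051, p(122)=2291320912, p(123)=2552338241, p(124)=2841940500, p(125)=3163127352, p(126)=3519222692, p(127)=3913864295, p(128)=4351078600, p(129)=4835271870, p(130)=5371315400, p(131)=5964539504, p(132)=6620830889, p(133)=7346629512, p(134)=8149040695, p(135)=9035836076, p(136)=10015581680, p(137)=11097645016, p(138)=12292341831, p(139)=13610949895, p(140)=15065878135, p(141)=16670689208, p(142)=18440293320, p(143)=20390982757, p(144)=22540654445, p(145)=24908858009, p(146)=27517052599, p(147)=30388671978, p(148)=33549419497, p(149)=37027355200, p(150)=40853235313, p(151)=45060624582, p(152)=49686288421, p(153)=54770336324, p(154)=60356673280, p(155)=66493182097, p(156)=73232243759, p(157)=80630964769, p(158)=88751778802, p(159)=97662728555, p(160)=107438159466, p(161)=118159068427, p(162)=129913904637, p(163)=142798995930, p(164)=156919475295, p(165)=172389800255, p(166)=189334822579, p(167)=207890420102, p(168)=228204732751, p(169)=250438925115, p(170)=274768617130, p(171)=301384802048, p(172)=330495499613, p(173)=362326859895, p(174)=397125074750, p(175)=435157697830.
Final step: p(176) = p(175) + p(174) - p(171) - p(169) + p(164) + p(161) - p(154) - p(150) + p(141) + p(136) - p(125) - p(119) + p(106) + p(99) - p(84) - p(76) + p(59) + p(50) - p(31) - p(21) + p(0)
= 435157697830 + 397125074750 - 301384802048 - 250438925115 + 156919475295 + 118159068427 - 60356673280 - 40853235313 + 16670689208 + 10015581680 - 3163127352 - 1653668665 + 384276336 + 169229875 - 26543660 - 9289091 + 831820 + 204226 - 6842 - 792 + 1
= 476715857290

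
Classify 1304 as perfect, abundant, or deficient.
deficient

Proper divisors of 1304: sum = 1 + 2 + 4 + 8 + 163 + 326 + 652 = 1156
Since 1156 < 1304, 1304 is deficient.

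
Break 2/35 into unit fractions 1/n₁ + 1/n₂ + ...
1/18 + 1/630

Greedy algorithm:
2/35: ceiling(35/2) = 18, use 1/18
1/630: ceiling(630/1) = 630, use 1/630
Result: 2/35 = 1/18 + 1/630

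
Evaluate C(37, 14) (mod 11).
1

Using Lucas' theorem:
Write n=37 and k=14 in base 11:
n in base 11: [3, 4]
k in base 11: [1, 3]
C(37,14) mod 11 = ∏ C(n_i, k_i) mod 11
Digit binomials (mod 11): C(3,1) = 3; C(4,3) = 4
Product: 3 × 4 = 12 ≡ 1 (mod 11)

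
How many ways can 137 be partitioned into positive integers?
11097645016

p(n) counts ways to write n as a sum of positive integers (order ignored).
Euler's pentagonal recurrence: p(k) = p(k-1) + p(k-2) - p(k-5) - p(k-7) + p(k-12) + p(k-15) - ... (offsets j(3j∓1)/2, signs ++--, p(0)=1, p(<0)=0).
DP table for k = 0..136: p(0)=1, p(1)=1, p(2)=2, p(3)=3, p(4)=5, p(5)=7, p(6)=11, p(7)=15, p(8)=22, p(9)=30, p(10)=42, p(11)=56, p(12)=77, p(13)=101, p(14)=135, p(15)=176, p(16)=231, p(17)=297, p(18)=385, p(19)=490, p(20)=627, p(21)=792, p(22)=1002, p(23)=1255, p(24)=1575, p(25)=1958, p(26)=2436, p(27)=3010, p(28)=3718, p(29)=4565, p(30)=5604, p(31)=6842, p(32)=8349, p(33)=10143, p(34)=12310, p(35)=14883, p(36)=17977, p(37)=21637, p(38)=26015, p(39)=31185, p(40)=37338, p(41)=44583, p(42)=53174, p(43)=63261, p(44)=75175, p(45)=89134, p(46)=105558, p(47)=124754, p(48)=147273, p(49)=173525, p(50)=204226, p(51)=239943, p(52)=281589, p(53)=329931, p(54)=386155, p(55)=451276, p(56)=526823, p(57)=614154, p(58)=715220, p(59)=831820, p(60)=966467, p(61)=1121505, p(62)=1300156, p(63)=1505499, p(64)=1741630, p(65)=2012558, p(66)=2323520, p(67)=2679689, p(68)=3087735, p(69)=3554345, p(70)=4087968, p(71)=4697205, p(72)=5392783, p(73)=6185689, p(74)=7089500, p(75)=8118264, p(76)=9289091, p(77)=10619863, p(78)=12132164, p(79)=13848650, p(80)=15796476, p(81)=18004327, p(82)=20506255, p(83)=23338469, p(84)=26543660, p(85)=30167357, p(86)=34262962, p(87)=38887673, p(88)=44108109, p(89)=49995925, p(90)=56634173, p(91)=64112359, p(92)=72533807, p(93)=82010177, p(94)=92669720, p(95)=104651419, p(96)=118114304, p(97)=133230930, p(98)=150198136, p(99)=169229875, p(100)=190569292, p(101)=214481126, p(102)=241265379, p(103)=271248950, p(104)=304801365, p(105)=342325709, p(106)=384276336, p(107)=431149389, p(108)=483502844, p(109)=541946240, p(110)=607163746, p(111)=679903203, p(112)=761002156, p(113)=851376628, p(114)=952050665, p(115)=1064144451, p(116)=1188908248, p(117)=1327710076, p(118)=1482074143, p(119)=1653668665, p(120)=1844349560, p(121)=2056148051, p(122)=2291320912, p(123)=2552338241, p(124)=2841940500, p(125)=3163127352, p(126)=3519222692, p(127)=3913864295, p(128)=4351078600, p(129)=4835271870, p(130)=5371315400, p(131)=5964539504, p(132)=6620830889, p(133)=7346629512, p(134)=8149040695, p(135)=9035836076, p(136)=10015581680.
Final step: p(137) = p(136) + p(135) - p(132) - p(130) + p(125) + p(122) - p(115) - p(111) + p(102) + p(97) - p(86) - p(80) + p(67) + p(60) - p(45) - p(37) + p(20) + p(11)
= 10015581680 + 9035836076 - 6620830889 - 5371315400 + 3163127352 + 2291320912 - 1064144451 - 679903203 + 241265379 + 133230930 - 34262962 - 15796476 + 2679689 + 966467 - 89134 - 21637 + 627 + 56
= 11097645016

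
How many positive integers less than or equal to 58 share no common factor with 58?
28

58 = 2 × 29
φ(n) = n × ∏(1 - 1/p) for each prime p dividing n
φ(58) = 58 × (1 - 1/2) × (1 - 1/29) = 28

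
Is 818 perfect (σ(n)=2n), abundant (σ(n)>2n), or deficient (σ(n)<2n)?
deficient

Proper divisors of 818: sum = 1 + 2 + 409 = 412
Since 412 < 818, 818 is deficient.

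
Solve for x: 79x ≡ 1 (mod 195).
79

gcd(79, 195) = 1, so the inverse exists.
Extended Euclidean algorithm on (195, 79):
195 = 2 × 79 + 37  ⟹  37 = (1)·195 + (-2)·79
79 = 2 × 37 + 5  ⟹  5 = (-2)·195 + (5)·79
37 = 7 × 5 + 2  ⟹  2 = (15)·195 + (-37)·79
5 = 2 × 2 + 1  ⟹  1 = (-32)·195 + (79)·79
So (79)·79 ≡ 1 (mod 195), i.e. 79^(-1) ≡ 79 (mod 195).
Check: 79 × 79 = 6241 ≡ 1 (mod 195)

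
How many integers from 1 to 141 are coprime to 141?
92

141 = 3 × 47
φ(n) = n × ∏(1 - 1/p) for each prime p dividing n
φ(141) = 141 × (1 - 1/3) × (1 - 1/47) = 92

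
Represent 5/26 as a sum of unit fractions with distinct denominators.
1/6 + 1/39

Greedy algorithm:
5/26: ceiling(26/5) = 6, use 1/6
1/39: ceiling(39/1) = 39, use 1/39
Result: 5/26 = 1/6 + 1/39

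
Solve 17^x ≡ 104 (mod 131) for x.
67

Baby-step giant-step with step n = ⌈√131⌉ = 12.
Baby steps 17^j mod 131 (j:value) for j=0..11: 0:1, 1:17, 2:27, 3:66, 4:74, 5:79, 6:33, 7:37, 8:105, 9:82, 10:84, 11:118.
Giant-step multiplier: 17^(-12) ≡ 17^(130-12) = 17^118 ≡ 16 (mod 131).
Giant steps γ_i = 104·16^i mod 131: γ_0=104, γ_1=92, γ_2=31, γ_3=103, γ_4=76, γ_5=37 (in table at j=7).
x = i·n + j = 5·12 + 7 = 67.
Check: 17^67 ≡ 104 (mod 131).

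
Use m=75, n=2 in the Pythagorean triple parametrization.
(5621, 300, 5629)

Euclid's formula: a = m² - n², b = 2mn, c = m² + n²
m = 75, n = 2
a = 75² - 2² = 5625 - 4 = 5621
b = 2 × 75 × 2 = 300
c = 75² + 2² = 5625 + 4 = 5629
Verification: 5621² + 300² = 31595641 + 90000 = 31685641 = 5629² ✓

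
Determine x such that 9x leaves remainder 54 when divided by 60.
x ≡ 6 (mod 20)

gcd(9, 60) = 3, which divides 54, so solutions exist.
Divide through by 3: 3x ≡ 18 (mod 20).
Find 3^(-1) mod 20 by the extended Euclidean algorithm:
20 = 6 × 3 + 2  ⟹  2 = (1)·20 + (-6)·3
3 = 1 × 2 + 1  ⟹  1 = (-1)·20 + (7)·3
So (7)·3 ≡ 1 (mod 20), i.e. 3^(-1) ≡ 7 (mod 20).
x ≡ 7 × 18 = 126 ≡ 6 (mod 20).
Check: 9 × 6 = 54 ≡ 54 (mod 60).
x ≡ 6 (mod 20), giving 3 solutions mod 60.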